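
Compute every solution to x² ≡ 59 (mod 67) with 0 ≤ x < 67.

Since 67 ≡ 3 (mod 4), a square root of 59 is 59^((67+1)/4) = 59^17 mod 67.
Repeated squaring: 59^2≡64, 59^4≡9, 59^8≡14, 59^16≡62 (mod 67).
59^17 = 59^(16+1) ≡ 40 (mod 67).
Check: 40² = 1600 ≡ 59 (mod 67). The two roots are 27 and 40.

27, 40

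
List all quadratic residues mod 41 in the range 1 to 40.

1,2,4,5,8,9,10,16,18,20,21,23,25,31,32,33,36,37,39,40

Square k = 1,…,20 (k and 41−k give the same square):
1²=1, 2²=4, 3²=9, 4²=16, 5²=25, 6²=36, 7²≡8, 8²≡23, 9²≡40, 10²≡18, 11²≡39, 12²≡21, 13²≡5, 14²≡32, 15²≡20, 16²≡10, 17²≡2, 18²≡37, 19²≡33, 20²≡31 (mod 41).
So the quadratic residues mod 41 are {1, 2, 4, 5, 8, 9, 10, 16, 18, 20, 21, 23, 25, 31, 32, 33, 36, 37, 39, 40}.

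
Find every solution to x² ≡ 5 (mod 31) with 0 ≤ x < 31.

6, 25

Since 31 ≡ 3 (mod 4), a square root of 5 is 5^((31+1)/4) = 5^8 mod 31.
Repeated squaring: 5^2≡25, 5^4≡5, 5^8≡25 (mod 31).
5^8 = 5^(8) ≡ 25 (mod 31).
Check: 25² = 625 ≡ 5 (mod 31). The two roots are 6 and 25.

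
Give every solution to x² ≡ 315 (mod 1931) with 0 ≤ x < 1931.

Since 1931 ≡ 3 (mod 4), a square root of 315 is 315^((1931+1)/4) = 315^483 mod 1931.
Repeated squaring: 315^2≡744, 315^4≡1270, 315^8≡515, 315^16≡678, 315^32≡106, 315^64≡1581, 315^128≡847, 315^256≡1008 (mod 1931).
315^483 = 315^(256+128+64+32+2+1) ≡ 1593 (mod 1931).
Check: 1593² = 2537649 ≡ 315 (mod 1931). The two roots are 338 and 1593.

338, 1593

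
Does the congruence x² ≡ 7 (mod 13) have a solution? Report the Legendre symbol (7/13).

Reciprocity: 7 ≡ 3 and 13 ≡ 1 (mod 4), so (7/13) = +(13/7).
Reduce top mod 7: now compute (6/7).
Pull out 2: since 7 ≡ 7 (mod 8), (2/7) = +1.
Reciprocity: 3 ≡ 3 and 7 ≡ 3 (mod 4), so (3/7) = −(7/3).
Reduce top mod 3: now compute (1/3).
Reached (1/3) = 1. Collecting the sign flips along the way, the symbol is -1.

-1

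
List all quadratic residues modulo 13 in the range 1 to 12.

1, 3, 4, 9, 10, 12

Square k = 1,…,6 (k and 13−k give the same square):
1²=1, 2²=4, 3²=9, 4²≡3, 5²≡12, 6²≡10 (mod 13).
So the quadratic residues mod 13 are {1, 3, 4, 9, 10, 12}.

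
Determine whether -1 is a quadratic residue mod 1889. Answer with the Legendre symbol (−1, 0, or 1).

1

First reduce: -1 ≡ 1888 (mod 1889).
Pull out 2^5: since 1889 ≡ 1 (mod 8), (2/1889) = +1, so (2/1889)^5 = +1.
Reciprocity: 59 ≡ 3 and 1889 ≡ 1 (mod 4), so (59/1889) = +(1889/59).
Reduce top mod 59: now compute (1/59).
Reached (1/59) = 1. Collecting the sign flips along the way, the symbol is +1.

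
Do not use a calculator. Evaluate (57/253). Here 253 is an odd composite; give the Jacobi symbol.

Reciprocity: 57 ≡ 1 and 253 ≡ 1 (mod 4), so (57/253) = +(253/57).
Reduce top mod 57: now compute (25/57).
Reciprocity: 25 ≡ 1 and 57 ≡ 1 (mod 4), so (25/57) = +(57/25).
Reduce top mod 25: now compute (7/25).
Reciprocity: 7 ≡ 3 and 25 ≡ 1 (mod 4), so (7/25) = +(25/7).
Reduce top mod 7: now compute (4/7).
Pull out 2^2: since 7 ≡ 7 (mod 8), (2/7) = +1, so (2/7)^2 = +1.
Reached (1/7) = 1. Collecting the sign flips along the way, the symbol is +1.

1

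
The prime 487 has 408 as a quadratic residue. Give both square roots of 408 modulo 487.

Since 487 ≡ 3 (mod 4), a square root of 408 is 408^((487+1)/4) = 408^122 mod 487.
Repeated squaring: 408^2≡397, 408^4≡308, 408^8≡386, 408^16≡461, 408^32≡189, 408^64≡170 (mod 487).
408^122 = 408^(64+32+16+8+2) ≡ 279 (mod 487).
Check: 279² = 77841 ≡ 408 (mod 487). The two roots are 208 and 279.

208, 279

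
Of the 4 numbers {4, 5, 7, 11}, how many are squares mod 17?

(4/17) = +1 → QR.
(5/17) = -1 → non-residue.
(7/17) = -1 → non-residue.
(11/17) = -1 → non-residue.
Total quadratic residues among the 4: 1.

1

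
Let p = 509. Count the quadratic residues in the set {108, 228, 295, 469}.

1

(108/509) = -1 → non-residue.
(228/509) = +1 → QR.
(295/509) = -1 → non-residue.
(469/509) = -1 → non-residue.
Total quadratic residues among the 4: 1.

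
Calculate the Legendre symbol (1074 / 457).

-1

Euler's criterion: (1074/457) ≡ 160^228 (mod 457).
160^2 ≡ 8 (mod 457)
160^4 ≡ 64 (mod 457)
160^8 ≡ 440 (mod 457)
160^16 ≡ 289 (mod 457)
160^32 ≡ 347 (mod 457)
160^64 ≡ 218 (mod 457)
160^128 ≡ 453 (mod 457)
160^228 = 160^(128+64+32+4) ≡ 456 (mod 457).
Result is 456 ≡ −1, so (1074/457) = −1.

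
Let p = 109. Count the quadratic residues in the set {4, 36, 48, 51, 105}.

4

(4/109) = +1 → QR.
(36/109) = +1 → QR.
(48/109) = +1 → QR.
(51/109) = -1 → non-residue.
(105/109) = +1 → QR.
Total quadratic residues among the 5: 4.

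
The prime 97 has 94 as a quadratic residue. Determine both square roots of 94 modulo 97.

26, 71

97 ≡ 1 (mod 4), so we find a root by search.
Trying successive values, 26² = 676 ≡ 94 (mod 97). The other root is 97 − 26 = 71.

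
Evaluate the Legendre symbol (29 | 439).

Reciprocity: 29 ≡ 1 and 439 ≡ 3 (mod 4), so (29/439) = +(439/29).
Reduce top mod 29: now compute (4/29).
Pull out 2^2: since 29 ≡ 5 (mod 8), (2/29) = -1, so (2/29)^2 = +1.
Reached (1/29) = 1. Collecting the sign flips along the way, the symbol is +1.

1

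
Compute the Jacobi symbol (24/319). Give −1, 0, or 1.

-1

Pull out 2^3: since 319 ≡ 7 (mod 8), (2/319) = +1, so (2/319)^3 = +1.
Reciprocity: 3 ≡ 3 and 319 ≡ 3 (mod 4), so (3/319) = −(319/3).
Reduce top mod 3: now compute (1/3).
Reached (1/3) = 1. Collecting the sign flips along the way, the symbol is -1.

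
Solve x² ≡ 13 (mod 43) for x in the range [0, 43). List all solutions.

Since 43 ≡ 3 (mod 4), a square root of 13 is 13^((43+1)/4) = 13^11 mod 43.
Repeated squaring: 13^2≡40, 13^4≡9, 13^8≡38 (mod 43).
13^11 = 13^(8+2+1) ≡ 23 (mod 43).
Check: 23² = 529 ≡ 13 (mod 43). The two roots are 20 and 23.

20, 23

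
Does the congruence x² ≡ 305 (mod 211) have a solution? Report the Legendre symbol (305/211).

-1

Euler's criterion: (305/211) ≡ 94^105 (mod 211).
94^2 ≡ 185 (mod 211)
94^4 ≡ 43 (mod 211)
94^8 ≡ 161 (mod 211)
94^16 ≡ 179 (mod 211)
94^32 ≡ 180 (mod 211)
94^64 ≡ 117 (mod 211)
94^105 = 94^(64+32+8+1) ≡ 210 (mod 211).
Result is 210 ≡ −1, so (305/211) = −1.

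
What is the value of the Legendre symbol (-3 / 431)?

-1

First reduce: -3 ≡ 428 (mod 431).
Pull out 2^2: since 431 ≡ 7 (mod 8), (2/431) = +1, so (2/431)^2 = +1.
Reciprocity: 107 ≡ 3 and 431 ≡ 3 (mod 4), so (107/431) = −(431/107).
Reduce top mod 107: now compute (3/107).
Reciprocity: 3 ≡ 3 and 107 ≡ 3 (mod 4), so (3/107) = −(107/3).
Reduce top mod 3: now compute (2/3).
Pull out 2: since 3 ≡ 3 (mod 8), (2/3) = -1.
Reached (1/3) = 1. Collecting the sign flips along the way, the symbol is -1.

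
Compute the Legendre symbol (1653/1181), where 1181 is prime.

-1

Euler's criterion: (1653/1181) ≡ 472^590 (mod 1181).
472^2 ≡ 756 (mod 1181)
472^4 ≡ 1113 (mod 1181)
472^8 ≡ 1081 (mod 1181)
472^16 ≡ 552 (mod 1181)
472^32 ≡ 6 (mod 1181)
472^64 ≡ 36 (mod 1181)
472^128 ≡ 115 (mod 1181)
472^256 ≡ 234 (mod 1181)
472^512 ≡ 430 (mod 1181)
472^590 = 472^(512+64+8+4+2) ≡ 1180 (mod 1181).
Result is 1180 ≡ −1, so (1653/1181) = −1.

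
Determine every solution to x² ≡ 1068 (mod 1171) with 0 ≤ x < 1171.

Since 1171 ≡ 3 (mod 4), a square root of 1068 is 1068^((1171+1)/4) = 1068^293 mod 1171.
Repeated squaring: 1068^2≡70, 1068^4≡216, 1068^8≡987, 1068^16≡1068, 1068^32≡70, 1068^64≡216, 1068^128≡987, 1068^256≡1068 (mod 1171).
1068^293 = 1068^(256+32+4+1) ≡ 987 (mod 1171).
Check: 987² = 974169 ≡ 1068 (mod 1171). The two roots are 184 and 987.

184, 987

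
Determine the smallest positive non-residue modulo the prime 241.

7

(2/241) = +1, so 2 is a residue.
(3/241) = +1, so 3 is a residue.
(4/241) = +1, so 4 is a residue.
(5/241) = +1, so 5 is a residue.
(6/241) = +1, so 6 is a residue.
(7/241) = −1, so 7 is the smallest positive non-residue mod 241.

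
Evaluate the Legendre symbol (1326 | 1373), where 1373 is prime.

Pull out 2: since 1373 ≡ 5 (mod 8), (2/1373) = -1.
Reciprocity: 663 ≡ 3 and 1373 ≡ 1 (mod 4), so (663/1373) = +(1373/663).
Reduce top mod 663: now compute (47/663).
Reciprocity: 47 ≡ 3 and 663 ≡ 3 (mod 4), so (47/663) = −(663/47).
Reduce top mod 47: now compute (5/47).
Reciprocity: 5 ≡ 1 and 47 ≡ 3 (mod 4), so (5/47) = +(47/5).
Reduce top mod 5: now compute (2/5).
Pull out 2: since 5 ≡ 5 (mod 8), (2/5) = -1.
Reached (1/5) = 1. Collecting the sign flips along the way, the symbol is -1.

-1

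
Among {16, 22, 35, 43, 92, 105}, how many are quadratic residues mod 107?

4

(16/107) = +1 → QR.
(22/107) = -1 → non-residue.
(35/107) = +1 → QR.
(43/107) = -1 → non-residue.
(92/107) = +1 → QR.
(105/107) = +1 → QR.
Total quadratic residues among the 6: 4.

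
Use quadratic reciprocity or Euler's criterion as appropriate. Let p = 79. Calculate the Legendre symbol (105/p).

1

First reduce: 105 ≡ 26 (mod 79).
Pull out 2: since 79 ≡ 7 (mod 8), (2/79) = +1.
Reciprocity: 13 ≡ 1 and 79 ≡ 3 (mod 4), so (13/79) = +(79/13).
Reduce top mod 13: now compute (1/13).
Reached (1/13) = 1. Collecting the sign flips along the way, the symbol is +1.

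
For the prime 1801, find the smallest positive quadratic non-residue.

(2/1801) = +1, so 2 is a residue.
(3/1801) = +1, so 3 is a residue.
(4/1801) = +1, so 4 is a residue.
(5/1801) = +1, so 5 is a residue.
(6/1801) = +1, so 6 is a residue.
(7/1801) = +1, so 7 is a residue.
(8/1801) = +1, so 8 is a residue.
(9/1801) = +1, so 9 is a residue.
(10/1801) = +1, so 10 is a residue.
(11/1801) = −1, so 11 is the smallest positive non-residue mod 1801.

11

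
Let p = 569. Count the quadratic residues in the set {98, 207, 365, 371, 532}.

(98/569) = +1 → QR.
(207/569) = -1 → non-residue.
(365/569) = -1 → non-residue.
(371/569) = -1 → non-residue.
(532/569) = -1 → non-residue.
Total quadratic residues among the 5: 1.

1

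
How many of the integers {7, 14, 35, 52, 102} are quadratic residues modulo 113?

4

(7/113) = +1 → QR.
(14/113) = +1 → QR.
(35/113) = -1 → non-residue.
(52/113) = +1 → QR.
(102/113) = +1 → QR.
Total quadratic residues among the 5: 4.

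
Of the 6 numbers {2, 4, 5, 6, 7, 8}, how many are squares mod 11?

(2/11) = -1 → non-residue.
(4/11) = +1 → QR.
(5/11) = +1 → QR.
(6/11) = -1 → non-residue.
(7/11) = -1 → non-residue.
(8/11) = -1 → non-residue.
Total quadratic residues among the 6: 2.

2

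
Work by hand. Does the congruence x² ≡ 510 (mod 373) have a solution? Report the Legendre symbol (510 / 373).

Euler's criterion: (510/373) ≡ 137^186 (mod 373).
137^2 ≡ 119 (mod 373)
137^4 ≡ 360 (mod 373)
137^8 ≡ 169 (mod 373)
137^16 ≡ 213 (mod 373)
137^32 ≡ 236 (mod 373)
137^64 ≡ 119 (mod 373)
137^128 ≡ 360 (mod 373)
137^186 = 137^(128+32+16+8+2) ≡ 1 (mod 373).
Result is 1, so (510/373) = 1.

1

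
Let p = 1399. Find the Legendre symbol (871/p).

1

Reciprocity: 871 ≡ 3 and 1399 ≡ 3 (mod 4), so (871/1399) = −(1399/871).
Reduce top mod 871: now compute (528/871).
Pull out 2^4: since 871 ≡ 7 (mod 8), (2/871) = +1, so (2/871)^4 = +1.
Reciprocity: 33 ≡ 1 and 871 ≡ 3 (mod 4), so (33/871) = +(871/33).
Reduce top mod 33: now compute (13/33).
Reciprocity: 13 ≡ 1 and 33 ≡ 1 (mod 4), so (13/33) = +(33/13).
Reduce top mod 13: now compute (7/13).
Reciprocity: 7 ≡ 3 and 13 ≡ 1 (mod 4), so (7/13) = +(13/7).
Reduce top mod 7: now compute (6/7).
Pull out 2: since 7 ≡ 7 (mod 8), (2/7) = +1.
Reciprocity: 3 ≡ 3 and 7 ≡ 3 (mod 4), so (3/7) = −(7/3).
Reduce top mod 3: now compute (1/3).
Reached (1/3) = 1. Collecting the sign flips along the way, the symbol is +1.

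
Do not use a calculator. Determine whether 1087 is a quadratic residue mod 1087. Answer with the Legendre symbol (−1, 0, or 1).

0

First reduce: 1087 ≡ 0 (mod 1087).
Top reduces to 0: gcd > 1, so the symbol is 0.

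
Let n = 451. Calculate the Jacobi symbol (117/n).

1

Reciprocity: 117 ≡ 1 and 451 ≡ 3 (mod 4), so (117/451) = +(451/117).
Reduce top mod 117: now compute (100/117).
Pull out 2^2: since 117 ≡ 5 (mod 8), (2/117) = -1, so (2/117)^2 = +1.
Reciprocity: 25 ≡ 1 and 117 ≡ 1 (mod 4), so (25/117) = +(117/25).
Reduce top mod 25: now compute (17/25).
Reciprocity: 17 ≡ 1 and 25 ≡ 1 (mod 4), so (17/25) = +(25/17).
Reduce top mod 17: now compute (8/17).
Pull out 2^3: since 17 ≡ 1 (mod 8), (2/17) = +1, so (2/17)^3 = +1.
Reached (1/17) = 1. Collecting the sign flips along the way, the symbol is +1.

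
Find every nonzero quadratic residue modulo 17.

1 2 4 8 9 13 15 16

Square k = 1,…,8 (k and 17−k give the same square):
1²=1, 2²=4, 3²=9, 4²=16, 5²≡8, 6²≡2, 7²≡15, 8²≡13 (mod 17).
So the quadratic residues mod 17 are {1, 2, 4, 8, 9, 13, 15, 16}.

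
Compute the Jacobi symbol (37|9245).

-1

Reciprocity: 37 ≡ 1 and 9245 ≡ 1 (mod 4), so (37/9245) = +(9245/37).
Reduce top mod 37: now compute (32/37).
Pull out 2^5: since 37 ≡ 5 (mod 8), (2/37) = -1, so (2/37)^5 = -1.
Reached (1/37) = 1. Collecting the sign flips along the way, the symbol is -1.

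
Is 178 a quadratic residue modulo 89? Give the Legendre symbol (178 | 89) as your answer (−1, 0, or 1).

First reduce: 178 ≡ 0 (mod 89).
Top reduces to 0: gcd > 1, so the symbol is 0.

0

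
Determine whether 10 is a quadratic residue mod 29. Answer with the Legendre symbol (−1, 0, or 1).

Pull out 2: since 29 ≡ 5 (mod 8), (2/29) = -1.
Reciprocity: 5 ≡ 1 and 29 ≡ 1 (mod 4), so (5/29) = +(29/5).
Reduce top mod 5: now compute (4/5).
Pull out 2^2: since 5 ≡ 5 (mod 8), (2/5) = -1, so (2/5)^2 = +1.
Reached (1/5) = 1. Collecting the sign flips along the way, the symbol is -1.

-1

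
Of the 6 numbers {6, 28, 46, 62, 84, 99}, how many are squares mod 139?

4

(6/139) = +1 → QR.
(28/139) = +1 → QR.
(46/139) = +1 → QR.
(62/139) = -1 → non-residue.
(84/139) = -1 → non-residue.
(99/139) = +1 → QR.
Total quadratic residues among the 6: 4.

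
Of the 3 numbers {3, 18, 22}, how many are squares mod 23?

(3/23) = +1 → QR.
(18/23) = +1 → QR.
(22/23) = -1 → non-residue.
Total quadratic residues among the 3: 2.

2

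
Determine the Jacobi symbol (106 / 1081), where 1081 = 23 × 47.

Pull out 2: since 1081 ≡ 1 (mod 8), (2/1081) = +1.
Reciprocity: 53 ≡ 1 and 1081 ≡ 1 (mod 4), so (53/1081) = +(1081/53).
Reduce top mod 53: now compute (21/53).
Reciprocity: 21 ≡ 1 and 53 ≡ 1 (mod 4), so (21/53) = +(53/21).
Reduce top mod 21: now compute (11/21).
Reciprocity: 11 ≡ 3 and 21 ≡ 1 (mod 4), so (11/21) = +(21/11).
Reduce top mod 11: now compute (10/11).
Pull out 2: since 11 ≡ 3 (mod 8), (2/11) = -1.
Reciprocity: 5 ≡ 1 and 11 ≡ 3 (mod 4), so (5/11) = +(11/5).
Reduce top mod 5: now compute (1/5).
Reached (1/5) = 1. Collecting the sign flips along the way, the symbol is -1.

-1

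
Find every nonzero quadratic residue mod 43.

Square k = 1,…,21 (k and 43−k give the same square):
1²=1, 2²=4, 3²=9, 4²=16, 5²=25, 6²=36, 7²≡6, 8²≡21, 9²≡38, 10²≡14, 11²≡35, 12²≡15, 13²≡40, 14²≡24, 15²≡10, 16²≡41, 17²≡31, 18²≡23, 19²≡17, 20²≡13, 21²≡11 (mod 43).
So the quadratic residues mod 43 are {1, 4, 6, 9, 10, 11, 13, 14, 15, 16, 17, 21, 23, 24, 25, 31, 35, 36, 38, 40, 41}.

1 4 6 9 10 11 13 14 15 16 17 21 23 24 25 31 35 36 38 40 41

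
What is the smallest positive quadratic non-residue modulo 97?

5

(2/97) = +1, so 2 is a residue.
(3/97) = +1, so 3 is a residue.
(4/97) = +1, so 4 is a residue.
(5/97) = −1, so 5 is the smallest positive non-residue mod 97.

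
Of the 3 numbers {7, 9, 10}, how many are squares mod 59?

(7/59) = +1 → QR.
(9/59) = +1 → QR.
(10/59) = -1 → non-residue.
Total quadratic residues among the 3: 2.

2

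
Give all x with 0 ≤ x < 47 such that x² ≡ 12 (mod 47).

Since 47 ≡ 3 (mod 4), a square root of 12 is 12^((47+1)/4) = 12^12 mod 47.
Repeated squaring: 12^2≡3, 12^4≡9, 12^8≡34 (mod 47).
12^12 = 12^(8+4) ≡ 24 (mod 47).
Check: 24² = 576 ≡ 12 (mod 47). The two roots are 23 and 24.

23, 24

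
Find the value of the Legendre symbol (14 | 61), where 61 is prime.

Euler's criterion: (14/61) ≡ 14^30 (mod 61).
14^2 ≡ 13 (mod 61)
14^4 ≡ 47 (mod 61)
14^8 ≡ 13 (mod 61)
14^16 ≡ 47 (mod 61)
14^30 = 14^(16+8+4+2) ≡ 1 (mod 61).
Result is 1, so (14/61) = 1.

1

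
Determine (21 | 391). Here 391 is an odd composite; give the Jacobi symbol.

Reciprocity: 21 ≡ 1 and 391 ≡ 3 (mod 4), so (21/391) = +(391/21).
Reduce top mod 21: now compute (13/21).
Reciprocity: 13 ≡ 1 and 21 ≡ 1 (mod 4), so (13/21) = +(21/13).
Reduce top mod 13: now compute (8/13).
Pull out 2^3: since 13 ≡ 5 (mod 8), (2/13) = -1, so (2/13)^3 = -1.
Reached (1/13) = 1. Collecting the sign flips along the way, the symbol is -1.

-1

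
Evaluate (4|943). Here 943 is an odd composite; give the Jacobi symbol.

Pull out 2^2: since 943 ≡ 7 (mod 8), (2/943) = +1, so (2/943)^2 = +1.
Reached (1/943) = 1. Collecting the sign flips along the way, the symbol is +1.

1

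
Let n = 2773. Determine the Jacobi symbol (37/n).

Reciprocity: 37 ≡ 1 and 2773 ≡ 1 (mod 4), so (37/2773) = +(2773/37).
Reduce top mod 37: now compute (35/37).
Reciprocity: 35 ≡ 3 and 37 ≡ 1 (mod 4), so (35/37) = +(37/35).
Reduce top mod 35: now compute (2/35).
Pull out 2: since 35 ≡ 3 (mod 8), (2/35) = -1.
Reached (1/35) = 1. Collecting the sign flips along the way, the symbol is -1.

-1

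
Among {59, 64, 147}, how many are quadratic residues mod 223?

1

(59/223) = -1 → non-residue.
(64/223) = +1 → QR.
(147/223) = -1 → non-residue.
Total quadratic residues among the 3: 1.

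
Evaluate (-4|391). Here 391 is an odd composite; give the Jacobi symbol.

-1

First reduce: -4 ≡ 387 (mod 391).
Reciprocity: 387 ≡ 3 and 391 ≡ 3 (mod 4), so (387/391) = −(391/387).
Reduce top mod 387: now compute (4/387).
Pull out 2^2: since 387 ≡ 3 (mod 8), (2/387) = -1, so (2/387)^2 = +1.
Reached (1/387) = 1. Collecting the sign flips along the way, the symbol is -1.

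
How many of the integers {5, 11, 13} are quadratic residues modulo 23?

(5/23) = -1 → non-residue.
(11/23) = -1 → non-residue.
(13/23) = +1 → QR.
Total quadratic residues among the 3: 1.

1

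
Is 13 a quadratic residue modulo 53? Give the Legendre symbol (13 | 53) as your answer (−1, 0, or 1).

Euler's criterion: (13/53) ≡ 13^26 (mod 53).
13^2 ≡ 10 (mod 53)
13^4 ≡ 47 (mod 53)
13^8 ≡ 36 (mod 53)
13^16 ≡ 24 (mod 53)
13^26 = 13^(16+8+2) ≡ 1 (mod 53).
Result is 1, so (13/53) = 1.

1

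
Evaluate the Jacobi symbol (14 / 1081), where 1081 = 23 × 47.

-1

Pull out 2: since 1081 ≡ 1 (mod 8), (2/1081) = +1.
Reciprocity: 7 ≡ 3 and 1081 ≡ 1 (mod 4), so (7/1081) = +(1081/7).
Reduce top mod 7: now compute (3/7).
Reciprocity: 3 ≡ 3 and 7 ≡ 3 (mod 4), so (3/7) = −(7/3).
Reduce top mod 3: now compute (1/3).
Reached (1/3) = 1. Collecting the sign flips along the way, the symbol is -1.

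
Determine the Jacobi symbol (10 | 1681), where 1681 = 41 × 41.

Pull out 2: since 1681 ≡ 1 (mod 8), (2/1681) = +1.
Reciprocity: 5 ≡ 1 and 1681 ≡ 1 (mod 4), so (5/1681) = +(1681/5).
Reduce top mod 5: now compute (1/5).
Reached (1/5) = 1. Collecting the sign flips along the way, the symbol is +1.

1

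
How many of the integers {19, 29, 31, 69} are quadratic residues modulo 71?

2

(19/71) = +1 → QR.
(29/71) = +1 → QR.
(31/71) = -1 → non-residue.
(69/71) = -1 → non-residue.
Total quadratic residues among the 4: 2.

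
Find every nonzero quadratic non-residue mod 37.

Square k = 1,…,18 (k and 37−k give the same square):
1²=1, 2²=4, 3²=9, 4²=16, 5²=25, 6²=36, 7²≡12, 8²≡27, 9²≡7, 10²≡26, 11²≡10, 12²≡33, 13²≡21, 14²≡11, 15²≡3, 16²≡34, 17²≡30, 18²≡28 (mod 37).
The residues are {1, 3, 4, 7, 9, 10, 11, 12, 16, 21, 25, 26, 27, 28, 30, 33, 34, 36}; the non-residues are the remaining 18 nonzero classes.

2, 5, 6, 8, 13, 14, 15, 17, 18, 19, 20, 22, 23, 24, 29, 31, 32, 35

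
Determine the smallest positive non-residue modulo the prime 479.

(2/479) = +1, so 2 is a residue.
(3/479) = +1, so 3 is a residue.
(4/479) = +1, so 4 is a residue.
(5/479) = +1, so 5 is a residue.
(6/479) = +1, so 6 is a residue.
(7/479) = +1, so 7 is a residue.
(8/479) = +1, so 8 is a residue.
(9/479) = +1, so 9 is a residue.
(10/479) = +1, so 10 is a residue.
(11/479) = +1, so 11 is a residue.
(12/479) = +1, so 12 is a residue.
(13/479) = −1, so 13 is the smallest positive non-residue mod 479.

13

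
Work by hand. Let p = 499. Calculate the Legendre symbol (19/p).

-1

Euler's criterion: (19/499) ≡ 19^249 (mod 499).
19^2 ≡ 361 (mod 499)
19^4 ≡ 82 (mod 499)
19^8 ≡ 237 (mod 499)
19^16 ≡ 281 (mod 499)
19^32 ≡ 119 (mod 499)
19^64 ≡ 189 (mod 499)
19^128 ≡ 292 (mod 499)
19^249 = 19^(128+64+32+16+8+1) ≡ 498 (mod 499).
Result is 498 ≡ −1, so (19/499) = −1.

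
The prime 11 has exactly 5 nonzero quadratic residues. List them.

1,3,4,5,9

Square k = 1,…,5 (k and 11−k give the same square):
1²=1, 2²=4, 3²=9, 4²≡5, 5²≡3 (mod 11).
So the quadratic residues mod 11 are {1, 3, 4, 5, 9}.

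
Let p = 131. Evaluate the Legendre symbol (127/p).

-1

Reciprocity: 127 ≡ 3 and 131 ≡ 3 (mod 4), so (127/131) = −(131/127).
Reduce top mod 127: now compute (4/127).
Pull out 2^2: since 127 ≡ 7 (mod 8), (2/127) = +1, so (2/127)^2 = +1.
Reached (1/127) = 1. Collecting the sign flips along the way, the symbol is -1.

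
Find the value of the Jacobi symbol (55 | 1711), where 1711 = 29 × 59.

Reciprocity: 55 ≡ 3 and 1711 ≡ 3 (mod 4), so (55/1711) = −(1711/55).
Reduce top mod 55: now compute (6/55).
Pull out 2: since 55 ≡ 7 (mod 8), (2/55) = +1.
Reciprocity: 3 ≡ 3 and 55 ≡ 3 (mod 4), so (3/55) = −(55/3).
Reduce top mod 3: now compute (1/3).
Reached (1/3) = 1. Collecting the sign flips along the way, the symbol is +1.

1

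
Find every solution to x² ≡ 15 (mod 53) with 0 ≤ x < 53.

53 ≡ 1 (mod 4), so we find a root by search.
Trying successive values, 11² = 121 ≡ 15 (mod 53). The other root is 53 − 11 = 42.

11, 42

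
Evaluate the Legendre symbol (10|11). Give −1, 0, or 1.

Pull out 2: since 11 ≡ 3 (mod 8), (2/11) = -1.
Reciprocity: 5 ≡ 1 and 11 ≡ 3 (mod 4), so (5/11) = +(11/5).
Reduce top mod 5: now compute (1/5).
Reached (1/5) = 1. Collecting the sign flips along the way, the symbol is -1.

-1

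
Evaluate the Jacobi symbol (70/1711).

Pull out 2: since 1711 ≡ 7 (mod 8), (2/1711) = +1.
Reciprocity: 35 ≡ 3 and 1711 ≡ 3 (mod 4), so (35/1711) = −(1711/35).
Reduce top mod 35: now compute (31/35).
Reciprocity: 31 ≡ 3 and 35 ≡ 3 (mod 4), so (31/35) = −(35/31).
Reduce top mod 31: now compute (4/31).
Pull out 2^2: since 31 ≡ 7 (mod 8), (2/31) = +1, so (2/31)^2 = +1.
Reached (1/31) = 1. Collecting the sign flips along the way, the symbol is +1.

1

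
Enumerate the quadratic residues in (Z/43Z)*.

Square k = 1,…,21 (k and 43−k give the same square):
1²=1, 2²=4, 3²=9, 4²=16, 5²=25, 6²=36, 7²≡6, 8²≡21, 9²≡38, 10²≡14, 11²≡35, 12²≡15, 13²≡40, 14²≡24, 15²≡10, 16²≡41, 17²≡31, 18²≡23, 19²≡17, 20²≡13, 21²≡11 (mod 43).
So the quadratic residues mod 43 are {1, 4, 6, 9, 10, 11, 13, 14, 15, 16, 17, 21, 23, 24, 25, 31, 35, 36, 38, 40, 41}.

1 4 6 9 10 11 13 14 15 16 17 21 23 24 25 31 35 36 38 40 41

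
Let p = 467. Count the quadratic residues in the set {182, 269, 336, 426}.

(182/467) = -1 → non-residue.
(269/467) = -1 → non-residue.
(336/467) = +1 → QR.
(426/467) = -1 → non-residue.
Total quadratic residues among the 4: 1.

1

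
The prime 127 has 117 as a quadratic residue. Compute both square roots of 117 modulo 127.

25, 102

Since 127 ≡ 3 (mod 4), a square root of 117 is 117^((127+1)/4) = 117^32 mod 127.
Repeated squaring: 117^2≡100, 117^4≡94, 117^8≡73, 117^16≡122, 117^32≡25 (mod 127).
117^32 = 117^(32) ≡ 25 (mod 127).
Check: 25² = 625 ≡ 117 (mod 127). The two roots are 25 and 102.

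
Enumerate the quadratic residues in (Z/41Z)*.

1 2 4 5 8 9 10 16 18 20 21 23 25 31 32 33 36 37 39 40

Square k = 1,…,20 (k and 41−k give the same square):
1²=1, 2²=4, 3²=9, 4²=16, 5²=25, 6²=36, 7²≡8, 8²≡23, 9²≡40, 10²≡18, 11²≡39, 12²≡21, 13²≡5, 14²≡32, 15²≡20, 16²≡10, 17²≡2, 18²≡37, 19²≡33, 20²≡31 (mod 41).
So the quadratic residues mod 41 are {1, 2, 4, 5, 8, 9, 10, 16, 18, 20, 21, 23, 25, 31, 32, 33, 36, 37, 39, 40}.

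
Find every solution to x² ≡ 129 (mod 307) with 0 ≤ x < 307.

Since 307 ≡ 3 (mod 4), a square root of 129 is 129^((307+1)/4) = 129^77 mod 307.
Repeated squaring: 129^2≡63, 129^4≡285, 129^8≡177, 129^16≡15, 129^32≡225, 129^64≡277 (mod 307).
129^77 = 129^(64+8+4+1) ≡ 71 (mod 307).
Check: 71² = 5041 ≡ 129 (mod 307). The two roots are 71 and 236.

71, 236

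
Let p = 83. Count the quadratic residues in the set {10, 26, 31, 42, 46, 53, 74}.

3

(10/83) = +1 → QR.
(26/83) = +1 → QR.
(31/83) = +1 → QR.
(42/83) = -1 → non-residue.
(46/83) = -1 → non-residue.
(53/83) = -1 → non-residue.
(74/83) = -1 → non-residue.
Total quadratic residues among the 7: 3.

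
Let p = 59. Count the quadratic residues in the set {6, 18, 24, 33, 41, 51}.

2

(6/59) = -1 → non-residue.
(18/59) = -1 → non-residue.
(24/59) = -1 → non-residue.
(33/59) = -1 → non-residue.
(41/59) = +1 → QR.
(51/59) = +1 → QR.
Total quadratic residues among the 6: 2.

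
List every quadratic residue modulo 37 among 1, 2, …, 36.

1 3 4 7 9 10 11 12 16 21 25 26 27 28 30 33 34 36

Square k = 1,…,18 (k and 37−k give the same square):
1²=1, 2²=4, 3²=9, 4²=16, 5²=25, 6²=36, 7²≡12, 8²≡27, 9²≡7, 10²≡26, 11²≡10, 12²≡33, 13²≡21, 14²≡11, 15²≡3, 16²≡34, 17²≡30, 18²≡28 (mod 37).
So the quadratic residues mod 37 are {1, 3, 4, 7, 9, 10, 11, 12, 16, 21, 25, 26, 27, 28, 30, 33, 34, 36}.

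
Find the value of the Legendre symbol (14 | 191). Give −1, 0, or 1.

Pull out 2: since 191 ≡ 7 (mod 8), (2/191) = +1.
Reciprocity: 7 ≡ 3 and 191 ≡ 3 (mod 4), so (7/191) = −(191/7).
Reduce top mod 7: now compute (2/7).
Pull out 2: since 7 ≡ 7 (mod 8), (2/7) = +1.
Reached (1/7) = 1. Collecting the sign flips along the way, the symbol is -1.

-1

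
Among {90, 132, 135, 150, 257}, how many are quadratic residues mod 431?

(90/431) = +1 → QR.
(132/431) = +1 → QR.
(135/431) = +1 → QR.
(150/431) = +1 → QR.
(257/431) = -1 → non-residue.
Total quadratic residues among the 5: 4.

4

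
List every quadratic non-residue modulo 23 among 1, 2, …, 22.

Square k = 1,…,11 (k and 23−k give the same square):
1²=1, 2²=4, 3²=9, 4²=16, 5²≡2, 6²≡13, 7²≡3, 8²≡18, 9²≡12, 10²≡8, 11²≡6 (mod 23).
The residues are {1, 2, 3, 4, 6, 8, 9, 12, 13, 16, 18}; the non-residues are the remaining 11 nonzero classes.

5,7,10,11,14,15,17,19,20,21,22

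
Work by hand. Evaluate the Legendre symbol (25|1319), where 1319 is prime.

Reciprocity: 25 ≡ 1 and 1319 ≡ 3 (mod 4), so (25/1319) = +(1319/25).
Reduce top mod 25: now compute (19/25).
Reciprocity: 19 ≡ 3 and 25 ≡ 1 (mod 4), so (19/25) = +(25/19).
Reduce top mod 19: now compute (6/19).
Pull out 2: since 19 ≡ 3 (mod 8), (2/19) = -1.
Reciprocity: 3 ≡ 3 and 19 ≡ 3 (mod 4), so (3/19) = −(19/3).
Reduce top mod 3: now compute (1/3).
Reached (1/3) = 1. Collecting the sign flips along the way, the symbol is +1.

1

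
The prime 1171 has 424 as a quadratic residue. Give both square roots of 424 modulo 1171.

179, 992

Since 1171 ≡ 3 (mod 4), a square root of 424 is 424^((1171+1)/4) = 424^293 mod 1171.
Repeated squaring: 424^2≡613, 424^4≡1049, 424^8≡832, 424^16≡163, 424^32≡807, 424^64≡173, 424^128≡654, 424^256≡301 (mod 1171).
424^293 = 424^(256+32+4+1) ≡ 179 (mod 1171).
Check: 179² = 32041 ≡ 424 (mod 1171). The two roots are 179 and 992.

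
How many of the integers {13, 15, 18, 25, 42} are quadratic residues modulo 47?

3

(13/47) = -1 → non-residue.
(15/47) = -1 → non-residue.
(18/47) = +1 → QR.
(25/47) = +1 → QR.
(42/47) = +1 → QR.
Total quadratic residues among the 5: 3.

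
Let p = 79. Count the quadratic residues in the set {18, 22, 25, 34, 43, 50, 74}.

(18/79) = +1 → QR.
(22/79) = +1 → QR.
(25/79) = +1 → QR.
(34/79) = -1 → non-residue.
(43/79) = -1 → non-residue.
(50/79) = +1 → QR.
(74/79) = -1 → non-residue.
Total quadratic residues among the 7: 4.

4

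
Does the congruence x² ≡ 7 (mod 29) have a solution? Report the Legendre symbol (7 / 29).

1

Reciprocity: 7 ≡ 3 and 29 ≡ 1 (mod 4), so (7/29) = +(29/7).
Reduce top mod 7: now compute (1/7).
Reached (1/7) = 1. Collecting the sign flips along the way, the symbol is +1.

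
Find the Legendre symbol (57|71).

Reciprocity: 57 ≡ 1 and 71 ≡ 3 (mod 4), so (57/71) = +(71/57).
Reduce top mod 57: now compute (14/57).
Pull out 2: since 57 ≡ 1 (mod 8), (2/57) = +1.
Reciprocity: 7 ≡ 3 and 57 ≡ 1 (mod 4), so (7/57) = +(57/7).
Reduce top mod 7: now compute (1/7).
Reached (1/7) = 1. Collecting the sign flips along the way, the symbol is +1.

1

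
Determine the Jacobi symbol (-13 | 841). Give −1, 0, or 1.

1

First reduce: -13 ≡ 828 (mod 841).
Pull out 2^2: since 841 ≡ 1 (mod 8), (2/841) = +1, so (2/841)^2 = +1.
Reciprocity: 207 ≡ 3 and 841 ≡ 1 (mod 4), so (207/841) = +(841/207).
Reduce top mod 207: now compute (13/207).
Reciprocity: 13 ≡ 1 and 207 ≡ 3 (mod 4), so (13/207) = +(207/13).
Reduce top mod 13: now compute (12/13).
Pull out 2^2: since 13 ≡ 5 (mod 8), (2/13) = -1, so (2/13)^2 = +1.
Reciprocity: 3 ≡ 3 and 13 ≡ 1 (mod 4), so (3/13) = +(13/3).
Reduce top mod 3: now compute (1/3).
Reached (1/3) = 1. Collecting the sign flips along the way, the symbol is +1.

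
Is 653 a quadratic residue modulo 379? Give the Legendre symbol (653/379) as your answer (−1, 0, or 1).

-1

Euler's criterion: (653/379) ≡ 274^189 (mod 379).
274^2 ≡ 34 (mod 379)
274^4 ≡ 19 (mod 379)
274^8 ≡ 361 (mod 379)
274^16 ≡ 324 (mod 379)
274^32 ≡ 372 (mod 379)
274^64 ≡ 49 (mod 379)
274^128 ≡ 127 (mod 379)
274^189 = 274^(128+32+16+8+4+1) ≡ 378 (mod 379).
Result is 378 ≡ −1, so (653/379) = −1.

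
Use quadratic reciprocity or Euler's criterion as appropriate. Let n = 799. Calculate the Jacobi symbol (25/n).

Reciprocity: 25 ≡ 1 and 799 ≡ 3 (mod 4), so (25/799) = +(799/25).
Reduce top mod 25: now compute (24/25).
Pull out 2^3: since 25 ≡ 1 (mod 8), (2/25) = +1, so (2/25)^3 = +1.
Reciprocity: 3 ≡ 3 and 25 ≡ 1 (mod 4), so (3/25) = +(25/3).
Reduce top mod 3: now compute (1/3).
Reached (1/3) = 1. Collecting the sign flips along the way, the symbol is +1.

1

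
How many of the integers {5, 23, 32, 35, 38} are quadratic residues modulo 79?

(5/79) = +1 → QR.
(23/79) = +1 → QR.
(32/79) = +1 → QR.
(35/79) = -1 → non-residue.
(38/79) = +1 → QR.
Total quadratic residues among the 5: 4.

4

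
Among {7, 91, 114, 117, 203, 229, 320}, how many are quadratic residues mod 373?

6

(7/373) = +1 → QR.
(91/373) = +1 → QR.
(114/373) = +1 → QR.
(117/373) = +1 → QR.
(203/373) = +1 → QR.
(229/373) = +1 → QR.
(320/373) = -1 → non-residue.
Total quadratic residues among the 7: 6.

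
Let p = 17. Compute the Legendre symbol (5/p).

-1

Reciprocity: 5 ≡ 1 and 17 ≡ 1 (mod 4), so (5/17) = +(17/5).
Reduce top mod 5: now compute (2/5).
Pull out 2: since 5 ≡ 5 (mod 8), (2/5) = -1.
Reached (1/5) = 1. Collecting the sign flips along the way, the symbol is -1.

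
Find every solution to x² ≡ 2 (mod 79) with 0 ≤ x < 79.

Since 79 ≡ 3 (mod 4), a square root of 2 is 2^((79+1)/4) = 2^20 mod 79.
Repeated squaring: 2^2≡4, 2^4≡16, 2^8≡19, 2^16≡45 (mod 79).
2^20 = 2^(16+4) ≡ 9 (mod 79).
Check: 9² = 81 ≡ 2 (mod 79). The two roots are 9 and 70.

9, 70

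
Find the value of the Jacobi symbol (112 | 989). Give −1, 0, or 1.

1

Pull out 2^4: since 989 ≡ 5 (mod 8), (2/989) = -1, so (2/989)^4 = +1.
Reciprocity: 7 ≡ 3 and 989 ≡ 1 (mod 4), so (7/989) = +(989/7).
Reduce top mod 7: now compute (2/7).
Pull out 2: since 7 ≡ 7 (mod 8), (2/7) = +1.
Reached (1/7) = 1. Collecting the sign flips along the way, the symbol is +1.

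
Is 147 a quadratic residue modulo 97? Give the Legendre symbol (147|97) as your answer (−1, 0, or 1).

1

Euler's criterion: (147/97) ≡ 50^48 (mod 97).
50^2 ≡ 75 (mod 97)
50^4 ≡ 96 (mod 97)
50^8 ≡ 1 (mod 97)
50^16 ≡ 1 (mod 97)
50^32 ≡ 1 (mod 97)
50^48 = 50^(32+16) ≡ 1 (mod 97).
Result is 1, so (147/97) = 1.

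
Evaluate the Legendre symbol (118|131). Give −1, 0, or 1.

-1

Pull out 2: since 131 ≡ 3 (mod 8), (2/131) = -1.
Reciprocity: 59 ≡ 3 and 131 ≡ 3 (mod 4), so (59/131) = −(131/59).
Reduce top mod 59: now compute (13/59).
Reciprocity: 13 ≡ 1 and 59 ≡ 3 (mod 4), so (13/59) = +(59/13).
Reduce top mod 13: now compute (7/13).
Reciprocity: 7 ≡ 3 and 13 ≡ 1 (mod 4), so (7/13) = +(13/7).
Reduce top mod 7: now compute (6/7).
Pull out 2: since 7 ≡ 7 (mod 8), (2/7) = +1.
Reciprocity: 3 ≡ 3 and 7 ≡ 3 (mod 4), so (3/7) = −(7/3).
Reduce top mod 3: now compute (1/3).
Reached (1/3) = 1. Collecting the sign flips along the way, the symbol is -1.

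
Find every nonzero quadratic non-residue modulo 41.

3 6 7 11 12 13 14 15 17 19 22 24 26 27 28 29 30 34 35 38

Square k = 1,…,20 (k and 41−k give the same square):
1²=1, 2²=4, 3²=9, 4²=16, 5²=25, 6²=36, 7²≡8, 8²≡23, 9²≡40, 10²≡18, 11²≡39, 12²≡21, 13²≡5, 14²≡32, 15²≡20, 16²≡10, 17²≡2, 18²≡37, 19²≡33, 20²≡31 (mod 41).
The residues are {1, 2, 4, 5, 8, 9, 10, 16, 18, 20, 21, 23, 25, 31, 32, 33, 36, 37, 39, 40}; the non-residues are the remaining 20 nonzero classes.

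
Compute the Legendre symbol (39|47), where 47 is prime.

-1

Reciprocity: 39 ≡ 3 and 47 ≡ 3 (mod 4), so (39/47) = −(47/39).
Reduce top mod 39: now compute (8/39).
Pull out 2^3: since 39 ≡ 7 (mod 8), (2/39) = +1, so (2/39)^3 = +1.
Reached (1/39) = 1. Collecting the sign flips along the way, the symbol is -1.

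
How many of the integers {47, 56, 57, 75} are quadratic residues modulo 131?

1

(47/131) = -1 → non-residue.
(56/131) = -1 → non-residue.
(57/131) = -1 → non-residue.
(75/131) = +1 → QR.
Total quadratic residues among the 4: 1.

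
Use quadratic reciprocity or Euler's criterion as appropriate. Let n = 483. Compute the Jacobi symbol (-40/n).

-1

First reduce: -40 ≡ 443 (mod 483).
Reciprocity: 443 ≡ 3 and 483 ≡ 3 (mod 4), so (443/483) = −(483/443).
Reduce top mod 443: now compute (40/443).
Pull out 2^3: since 443 ≡ 3 (mod 8), (2/443) = -1, so (2/443)^3 = -1.
Reciprocity: 5 ≡ 1 and 443 ≡ 3 (mod 4), so (5/443) = +(443/5).
Reduce top mod 5: now compute (3/5).
Reciprocity: 3 ≡ 3 and 5 ≡ 1 (mod 4), so (3/5) = +(5/3).
Reduce top mod 3: now compute (2/3).
Pull out 2: since 3 ≡ 3 (mod 8), (2/3) = -1.
Reached (1/3) = 1. Collecting the sign flips along the way, the symbol is -1.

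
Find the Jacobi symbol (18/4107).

0

Pull out 2: since 4107 ≡ 3 (mod 8), (2/4107) = -1.
Reciprocity: 9 ≡ 1 and 4107 ≡ 3 (mod 4), so (9/4107) = +(4107/9).
Reduce top mod 9: now compute (3/9).
Reciprocity: 3 ≡ 3 and 9 ≡ 1 (mod 4), so (3/9) = +(9/3).
Reduce top mod 3: now compute (0/3).
Top reduces to 0: gcd > 1, so the symbol is 0.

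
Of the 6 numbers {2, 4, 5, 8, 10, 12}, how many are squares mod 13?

3

(2/13) = -1 → non-residue.
(4/13) = +1 → QR.
(5/13) = -1 → non-residue.
(8/13) = -1 → non-residue.
(10/13) = +1 → QR.
(12/13) = +1 → QR.
Total quadratic residues among the 6: 3.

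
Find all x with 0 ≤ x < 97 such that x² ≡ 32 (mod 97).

97 ≡ 1 (mod 4), so we find a root by search.
Trying successive values, 41² = 1681 ≡ 32 (mod 97). The other root is 97 − 41 = 56.

41, 56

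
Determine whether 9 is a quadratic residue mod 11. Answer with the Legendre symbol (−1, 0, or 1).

1

Reciprocity: 9 ≡ 1 and 11 ≡ 3 (mod 4), so (9/11) = +(11/9).
Reduce top mod 9: now compute (2/9).
Pull out 2: since 9 ≡ 1 (mod 8), (2/9) = +1.
Reached (1/9) = 1. Collecting the sign flips along the way, the symbol is +1.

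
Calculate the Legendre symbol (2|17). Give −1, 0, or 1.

1

Pull out 2: since 17 ≡ 1 (mod 8), (2/17) = +1.
Reached (1/17) = 1. Collecting the sign flips along the way, the symbol is +1.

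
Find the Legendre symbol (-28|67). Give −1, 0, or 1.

1

First reduce: -28 ≡ 39 (mod 67).
Reciprocity: 39 ≡ 3 and 67 ≡ 3 (mod 4), so (39/67) = −(67/39).
Reduce top mod 39: now compute (28/39).
Pull out 2^2: since 39 ≡ 7 (mod 8), (2/39) = +1, so (2/39)^2 = +1.
Reciprocity: 7 ≡ 3 and 39 ≡ 3 (mod 4), so (7/39) = −(39/7).
Reduce top mod 7: now compute (4/7).
Pull out 2^2: since 7 ≡ 7 (mod 8), (2/7) = +1, so (2/7)^2 = +1.
Reached (1/7) = 1. Collecting the sign flips along the way, the symbol is +1.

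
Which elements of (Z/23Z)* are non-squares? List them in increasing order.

Square k = 1,…,11 (k and 23−k give the same square):
1²=1, 2²=4, 3²=9, 4²=16, 5²≡2, 6²≡13, 7²≡3, 8²≡18, 9²≡12, 10²≡8, 11²≡6 (mod 23).
The residues are {1, 2, 3, 4, 6, 8, 9, 12, 13, 16, 18}; the non-residues are the remaining 11 nonzero classes.

5, 7, 10, 11, 14, 15, 17, 19, 20, 21, 22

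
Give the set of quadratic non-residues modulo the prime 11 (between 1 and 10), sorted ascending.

2, 6, 7, 8, 10

Square k = 1,…,5 (k and 11−k give the same square):
1²=1, 2²=4, 3²=9, 4²≡5, 5²≡3 (mod 11).
The residues are {1, 3, 4, 5, 9}; the non-residues are the remaining 5 nonzero classes.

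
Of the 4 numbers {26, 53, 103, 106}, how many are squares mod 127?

2

(26/127) = +1 → QR.
(53/127) = -1 → non-residue.
(103/127) = +1 → QR.
(106/127) = -1 → non-residue.
Total quadratic residues among the 4: 2.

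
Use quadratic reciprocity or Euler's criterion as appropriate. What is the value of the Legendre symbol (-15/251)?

-1

First reduce: -15 ≡ 236 (mod 251).
Pull out 2^2: since 251 ≡ 3 (mod 8), (2/251) = -1, so (2/251)^2 = +1.
Reciprocity: 59 ≡ 3 and 251 ≡ 3 (mod 4), so (59/251) = −(251/59).
Reduce top mod 59: now compute (15/59).
Reciprocity: 15 ≡ 3 and 59 ≡ 3 (mod 4), so (15/59) = −(59/15).
Reduce top mod 15: now compute (14/15).
Pull out 2: since 15 ≡ 7 (mod 8), (2/15) = +1.
Reciprocity: 7 ≡ 3 and 15 ≡ 3 (mod 4), so (7/15) = −(15/7).
Reduce top mod 7: now compute (1/7).
Reached (1/7) = 1. Collecting the sign flips along the way, the symbol is -1.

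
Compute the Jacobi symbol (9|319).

Reciprocity: 9 ≡ 1 and 319 ≡ 3 (mod 4), so (9/319) = +(319/9).
Reduce top mod 9: now compute (4/9).
Pull out 2^2: since 9 ≡ 1 (mod 8), (2/9) = +1, so (2/9)^2 = +1.
Reached (1/9) = 1. Collecting the sign flips along the way, the symbol is +1.

1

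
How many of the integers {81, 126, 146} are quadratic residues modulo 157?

3

(81/157) = +1 → QR.
(126/157) = +1 → QR.
(146/157) = +1 → QR.
Total quadratic residues among the 3: 3.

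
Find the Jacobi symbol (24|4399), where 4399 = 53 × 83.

Pull out 2^3: since 4399 ≡ 7 (mod 8), (2/4399) = +1, so (2/4399)^3 = +1.
Reciprocity: 3 ≡ 3 and 4399 ≡ 3 (mod 4), so (3/4399) = −(4399/3).
Reduce top mod 3: now compute (1/3).
Reached (1/3) = 1. Collecting the sign flips along the way, the symbol is -1.

-1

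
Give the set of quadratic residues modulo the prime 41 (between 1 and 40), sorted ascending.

1, 2, 4, 5, 8, 9, 10, 16, 18, 20, 21, 23, 25, 31, 32, 33, 36, 37, 39, 40

Square k = 1,…,20 (k and 41−k give the same square):
1²=1, 2²=4, 3²=9, 4²=16, 5²=25, 6²=36, 7²≡8, 8²≡23, 9²≡40, 10²≡18, 11²≡39, 12²≡21, 13²≡5, 14²≡32, 15²≡20, 16²≡10, 17²≡2, 18²≡37, 19²≡33, 20²≡31 (mod 41).
So the quadratic residues mod 41 are {1, 2, 4, 5, 8, 9, 10, 16, 18, 20, 21, 23, 25, 31, 32, 33, 36, 37, 39, 40}.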